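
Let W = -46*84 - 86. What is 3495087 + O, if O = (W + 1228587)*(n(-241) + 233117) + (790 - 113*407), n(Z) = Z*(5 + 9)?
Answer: 281355228177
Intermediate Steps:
n(Z) = 14*Z (n(Z) = Z*14 = 14*Z)
W = -3950 (W = -3864 - 86 = -3950)
O = 281351733090 (O = (-3950 + 1228587)*(14*(-241) + 233117) + (790 - 113*407) = 1224637*(-3374 + 233117) + (790 - 45991) = 1224637*229743 - 45201 = 281351778291 - 45201 = 281351733090)
3495087 + O = 3495087 + 281351733090 = 281355228177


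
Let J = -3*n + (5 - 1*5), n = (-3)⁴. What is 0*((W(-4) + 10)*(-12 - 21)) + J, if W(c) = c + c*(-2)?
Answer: -243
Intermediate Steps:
W(c) = -c (W(c) = c - 2*c = -c)
n = 81
J = -243 (J = -3*81 + (5 - 1*5) = -243 + (5 - 5) = -243 + 0 = -243)
0*((W(-4) + 10)*(-12 - 21)) + J = 0*((-1*(-4) + 10)*(-12 - 21)) - 243 = 0*((4 + 10)*(-33)) - 243 = 0*(14*(-33)) - 243 = 0*(-462) - 243 = 0 - 243 = -243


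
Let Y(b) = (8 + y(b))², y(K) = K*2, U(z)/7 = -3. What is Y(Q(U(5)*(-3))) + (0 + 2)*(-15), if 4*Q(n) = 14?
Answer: 195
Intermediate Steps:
U(z) = -21 (U(z) = 7*(-3) = -21)
y(K) = 2*K
Q(n) = 7/2 (Q(n) = (¼)*14 = 7/2)
Y(b) = (8 + 2*b)²
Y(Q(U(5)*(-3))) + (0 + 2)*(-15) = 4*(4 + 7/2)² + (0 + 2)*(-15) = 4*(15/2)² + 2*(-15) = 4*(225/4) - 30 = 225 - 30 = 195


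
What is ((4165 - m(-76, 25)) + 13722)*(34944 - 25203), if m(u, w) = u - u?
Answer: 174237267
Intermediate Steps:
m(u, w) = 0
((4165 - m(-76, 25)) + 13722)*(34944 - 25203) = ((4165 - 1*0) + 13722)*(34944 - 25203) = ((4165 + 0) + 13722)*9741 = (4165 + 13722)*9741 = 17887*9741 = 174237267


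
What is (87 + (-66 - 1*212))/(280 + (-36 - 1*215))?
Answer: -191/29 ≈ -6.5862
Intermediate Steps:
(87 + (-66 - 1*212))/(280 + (-36 - 1*215)) = (87 + (-66 - 212))/(280 + (-36 - 215)) = (87 - 278)/(280 - 251) = -191/29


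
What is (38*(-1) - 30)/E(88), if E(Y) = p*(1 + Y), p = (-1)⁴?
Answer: -68/89 ≈ -0.76404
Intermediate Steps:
p = 1
E(Y) = 1 + Y (E(Y) = 1*(1 + Y) = 1 + Y)
(38*(-1) - 30)/E(88) = (38*(-1) - 30)/(1 + 88) = (-38 - 30)/89 = -68*1/89 = -68/89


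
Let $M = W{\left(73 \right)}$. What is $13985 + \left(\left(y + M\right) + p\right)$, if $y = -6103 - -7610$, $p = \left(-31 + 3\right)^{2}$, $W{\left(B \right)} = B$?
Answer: $16349$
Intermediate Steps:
$M = 73$
$p = 784$ ($p = \left(-28\right)^{2} = 784$)
$y = 1507$ ($y = -6103 + 7610 = 1507$)
$13985 + \left(\left(y + M\right) + p\right) = 13985 + \left(\left(1507 + 73\right) + 784\right) = 13985 + \left(1580 + 784\right) = 13985 + 2364 = 16349$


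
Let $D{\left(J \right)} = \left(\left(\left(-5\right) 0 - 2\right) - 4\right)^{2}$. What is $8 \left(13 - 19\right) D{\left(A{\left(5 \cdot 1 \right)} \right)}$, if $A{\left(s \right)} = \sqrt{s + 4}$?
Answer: $-1728$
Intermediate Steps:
$A{\left(s \right)} = \sqrt{4 + s}$
$D{\left(J \right)} = 36$ ($D{\left(J \right)} = \left(\left(0 - 2\right) - 4\right)^{2} = \left(-2 - 4\right)^{2} = \left(-6\right)^{2} = 36$)
$8 \left(13 - 19\right) D{\left(A{\left(5 \cdot 1 \right)} \right)} = 8 \left(13 - 19\right) 36 = 8 \left(-6\right) 36 = \left(-48\right) 36 = -1728$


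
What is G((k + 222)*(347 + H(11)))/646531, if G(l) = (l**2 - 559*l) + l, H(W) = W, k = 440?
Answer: 56034860248/646531 ≈ 86670.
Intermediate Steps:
G(l) = l**2 - 558*l
G((k + 222)*(347 + H(11)))/646531 = (((440 + 222)*(347 + 11))*(-558 + (440 + 222)*(347 + 11)))/646531 = ((662*358)*(-558 + 662*358))*(1/646531) = (236996*(-558 + 236996))*(1/646531) = (236996*236438)*(1/646531) = 56034860248*(1/646531) = 56034860248/646531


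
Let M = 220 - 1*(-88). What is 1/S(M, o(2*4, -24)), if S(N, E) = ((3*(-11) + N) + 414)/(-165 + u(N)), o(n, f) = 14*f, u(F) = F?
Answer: 11/53 ≈ 0.20755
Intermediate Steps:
M = 308 (M = 220 + 88 = 308)
S(N, E) = (381 + N)/(-165 + N) (S(N, E) = ((3*(-11) + N) + 414)/(-165 + N) = ((-33 + N) + 414)/(-165 + N) = (381 + N)/(-165 + N))
1/S(M, o(2*4, -24)) = 1/((381 + 308)/(-165 + 308)) = 1/(689/143) = 1/((1/143)*689) = 1/(53/11) = 11/53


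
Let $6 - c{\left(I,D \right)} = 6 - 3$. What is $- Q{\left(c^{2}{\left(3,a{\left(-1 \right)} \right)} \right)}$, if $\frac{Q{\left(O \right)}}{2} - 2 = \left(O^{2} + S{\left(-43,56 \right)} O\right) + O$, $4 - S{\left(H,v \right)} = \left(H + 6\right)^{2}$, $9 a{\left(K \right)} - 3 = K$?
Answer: $24386$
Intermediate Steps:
$a{\left(K \right)} = \frac{1}{3} + \frac{K}{9}$
$S{\left(H,v \right)} = 4 - \left(6 + H\right)^{2}$ ($S{\left(H,v \right)} = 4 - \left(H + 6\right)^{2} = 4 - \left(6 + H\right)^{2}$)
$c{\left(I,D \right)} = 3$ ($c{\left(I,D \right)} = 6 - \left(6 - 3\right) = 6 - 3 = 3$)
$Q{\left(O \right)} = 4 - 2728 O + 2 O^{2}$ ($Q{\left(O \right)} = 4 + 2 \left(\left(O^{2} + \left(4 - \left(6 - 43\right)^{2}\right) O\right) + O\right) = 4 + 2 \left(\left(O^{2} + \left(4 - \left(-37\right)^{2}\right) O\right) + O\right) = 4 + 2 \left(\left(O^{2} + \left(4 - 1369\right) O\right) + O\right) = 4 + 2 \left(\left(O^{2} - 1365 O\right) + O\right) = 4 + 2 \left(O^{2} - 1364 O\right) = 4 + \left(- 2728 O + 2 O^{2}\right) = 4 - 2728 O + 2 O^{2}$)
$- Q{\left(c^{2}{\left(3,a{\left(-1 \right)} \right)} \right)} = - (4 - 2728 \cdot 3^{2} + 2 \left(3^{2}\right)^{2}) = - (4 - 24552 + 2 \cdot 9^{2}) = - (4 - 24552 + 2 \cdot 81) = - (4 - 24552 + 162) = \left(-1\right) \left(-24386\right) = 24386$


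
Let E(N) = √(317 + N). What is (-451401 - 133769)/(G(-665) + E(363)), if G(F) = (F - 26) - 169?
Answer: 12581155/18473 + 58517*√170/36946 ≈ 701.71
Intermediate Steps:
G(F) = -195 + F (G(F) = (-26 + F) - 169 = -195 + F)
(-451401 - 133769)/(G(-665) + E(363)) = (-451401 - 133769)/((-195 - 665) + √(317 + 363)) = -585170/(-860 + √680) = -585170/(-860 + 2*√170)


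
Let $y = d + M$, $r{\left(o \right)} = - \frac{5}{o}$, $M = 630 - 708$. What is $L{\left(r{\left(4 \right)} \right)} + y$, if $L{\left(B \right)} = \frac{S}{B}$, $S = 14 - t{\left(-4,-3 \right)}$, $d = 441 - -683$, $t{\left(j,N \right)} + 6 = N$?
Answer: $\frac{5138}{5} \approx 1027.6$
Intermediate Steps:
$t{\left(j,N \right)} = -6 + N$
$d = 1124$ ($d = 441 + 683 = 1124$)
$M = -78$ ($M = 630 - 708 = -78$)
$S = 23$ ($S = 14 - \left(-6 - 3\right) = 14 - -9 = 14 + 9 = 23$)
$L{\left(B \right)} = \frac{23}{B}$
$y = 1046$ ($y = 1124 - 78 = 1046$)
$L{\left(r{\left(4 \right)} \right)} + y = \frac{23}{\left(-5\right) \frac{1}{4}} + 1046 = \frac{23}{- \frac{5}{4}} + 1046 = 23 \left(- \frac{4}{5}\right) + 1046 = - \frac{92}{5} + 1046 = \frac{5138}{5}$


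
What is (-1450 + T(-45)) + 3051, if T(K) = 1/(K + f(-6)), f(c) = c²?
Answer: 14408/9 ≈ 1600.9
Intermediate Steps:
T(K) = 1/(36 + K) (T(K) = 1/(K + (-6)²) = 1/(K + 36) = 1/(36 + K))
(-1450 + T(-45)) + 3051 = (-1450 + 1/(36 - 45)) + 3051 = (-1450 + 1/(-9)) + 3051 = (-1450 - ⅑) + 3051 = -13051/9 + 3051 = 14408/9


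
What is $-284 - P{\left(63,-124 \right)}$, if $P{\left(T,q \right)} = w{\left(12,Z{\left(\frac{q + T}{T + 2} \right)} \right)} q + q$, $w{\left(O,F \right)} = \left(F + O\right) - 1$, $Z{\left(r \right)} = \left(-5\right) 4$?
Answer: $-1276$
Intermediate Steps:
$Z{\left(r \right)} = -20$
$w{\left(O,F \right)} = -1 + F + O$
$P{\left(T,q \right)} = - 8 q$ ($P{\left(T,q \right)} = \left(-1 - 20 + 12\right) q + q = - 9 q + q = - 8 q$)
$-284 - P{\left(63,-124 \right)} = -284 - \left(-8\right) \left(-124\right) = -284 - 992 = -1276$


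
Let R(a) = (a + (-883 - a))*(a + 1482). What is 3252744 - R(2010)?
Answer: 6336180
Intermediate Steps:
R(a) = -1308606 - 883*a (R(a) = -883*(1482 + a) = -1308606 - 883*a)
3252744 - R(2010) = 3252744 - (-1308606 - 883*2010) = 3252744 - (-1308606 - 1774830) = 3252744 - 1*(-3083436) = 3252744 + 3083436 = 6336180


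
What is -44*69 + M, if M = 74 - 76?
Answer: -3038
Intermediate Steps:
M = -2
-44*69 + M = -44*69 - 2 = -3036 - 2 = -3038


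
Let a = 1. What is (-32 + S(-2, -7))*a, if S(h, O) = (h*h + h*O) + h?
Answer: -16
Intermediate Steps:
S(h, O) = h + h**2 + O*h (S(h, O) = (h**2 + O*h) + h = h + h**2 + O*h)
(-32 + S(-2, -7))*a = (-32 - 2*(1 - 7 - 2))*1 = (-32 - 2*(-8))*1 = (-32 + 16)*1 = -16*1 = -16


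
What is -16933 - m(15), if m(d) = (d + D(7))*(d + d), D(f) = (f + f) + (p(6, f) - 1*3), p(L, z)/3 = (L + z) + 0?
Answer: -18883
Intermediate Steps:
p(L, z) = 3*L + 3*z (p(L, z) = 3*((L + z) + 0) = 3*(L + z) = 3*L + 3*z)
D(f) = 15 + 5*f (D(f) = (f + f) + ((3*6 + 3*f) - 1*3) = 2*f + ((18 + 3*f) - 3) = 2*f + (15 + 3*f) = 15 + 5*f)
m(d) = 2*d*(50 + d) (m(d) = (d + (15 + 5*7))*(d + d) = (d + (15 + 35))*(2*d) = (d + 50)*(2*d) = (50 + d)*(2*d) = 2*d*(50 + d))
-16933 - m(15) = -16933 - 2*15*(50 + 15) = -16933 - 2*15*65 = -16933 - 1*1950 = -16933 - 1950 = -18883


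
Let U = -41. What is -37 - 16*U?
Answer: 619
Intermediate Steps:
-37 - 16*U = -37 - 16*(-41) = -37 + 656 = 619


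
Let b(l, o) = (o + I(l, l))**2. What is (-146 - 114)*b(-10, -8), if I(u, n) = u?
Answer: -84240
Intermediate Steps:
b(l, o) = (l + o)**2 (b(l, o) = (o + l)**2 = (l + o)**2)
(-146 - 114)*b(-10, -8) = (-146 - 114)*(-10 - 8)**2 = -260*(-18)**2 = -260*324 = -84240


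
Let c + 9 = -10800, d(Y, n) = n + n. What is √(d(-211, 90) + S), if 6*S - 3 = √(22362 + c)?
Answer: √(6498 + 6*√11553)/6 ≈ 14.086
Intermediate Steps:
d(Y, n) = 2*n
c = -10809 (c = -9 - 10800 = -10809)
S = ½ + √11553/6 (S = ½ + √(22362 - 10809)/6 = ½ + √11553/6 ≈ 18.414)
√(d(-211, 90) + S) = √(2*90 + (½ + √11553/6)) = √(180 + (½ + √11553/6)) = √(361/2 + √11553/6)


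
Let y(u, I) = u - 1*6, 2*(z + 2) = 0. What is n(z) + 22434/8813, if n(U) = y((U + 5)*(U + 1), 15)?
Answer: -56883/8813 ≈ -6.4544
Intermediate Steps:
z = -2 (z = -2 + (½)*0 = -2 + 0 = -2)
y(u, I) = -6 + u (y(u, I) = u - 6 = -6 + u)
n(U) = -6 + (1 + U)*(5 + U) (n(U) = -6 + (U + 5)*(U + 1) = -6 + (5 + U)*(1 + U) = -6 + (1 + U)*(5 + U))
n(z) + 22434/8813 = (-1 + (-2)² + 6*(-2)) + 22434/8813 = (-1 + 4 - 12) + 22434*(1/8813) = -9 + 22434/8813 = -56883/8813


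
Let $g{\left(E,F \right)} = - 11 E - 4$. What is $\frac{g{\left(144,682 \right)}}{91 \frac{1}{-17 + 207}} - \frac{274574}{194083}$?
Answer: $- \frac{58583708994}{17661553} \approx -3317.0$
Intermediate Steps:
$g{\left(E,F \right)} = -4 - 11 E$
$\frac{g{\left(144,682 \right)}}{91 \frac{1}{-17 + 207}} - \frac{274574}{194083} = \frac{-4 - 1584}{91 \frac{1}{-17 + 207}} - \frac{274574}{194083} = \frac{-4 - 1584}{91 \cdot \frac{1}{190}} - \frac{274574}{194083} = - \frac{1588}{91 \cdot \frac{1}{190}} - \frac{274574}{194083} = - \frac{1588}{\frac{91}{190}} - \frac{274574}{194083} = \left(-1588\right) \frac{190}{91} - \frac{274574}{194083} = - \frac{301720}{91} - \frac{274574}{194083} = - \frac{58583708994}{17661553}$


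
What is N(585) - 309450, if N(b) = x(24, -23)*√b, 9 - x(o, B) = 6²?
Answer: -309450 - 81*√65 ≈ -3.1010e+5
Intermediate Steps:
x(o, B) = -27 (x(o, B) = 9 - 1*6² = 9 - 1*36 = 9 - 36 = -27)
N(b) = -27*√b
N(585) - 309450 = -81*√65 - 309450 = -309450 - 81*√65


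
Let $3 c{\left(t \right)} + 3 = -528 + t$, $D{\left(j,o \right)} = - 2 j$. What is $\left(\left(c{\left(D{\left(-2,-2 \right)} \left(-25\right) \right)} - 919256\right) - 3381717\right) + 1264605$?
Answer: $- \frac{9109735}{3} \approx -3.0366 \cdot 10^{6}$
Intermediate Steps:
$c{\left(t \right)} = -177 + \frac{t}{3}$ ($c{\left(t \right)} = -1 + \frac{-528 + t}{3} = -1 + \left(-176 + \frac{t}{3}\right) = -177 + \frac{t}{3}$)
$\left(\left(c{\left(D{\left(-2,-2 \right)} \left(-25\right) \right)} - 919256\right) - 3381717\right) + 1264605 = \left(\left(\left(-177 + \frac{\left(-2\right) \left(-2\right) \left(-25\right)}{3}\right) - 919256\right) - 3381717\right) + 1264605 = \left(\left(\left(-177 + \frac{4 \left(-25\right)}{3}\right) - 919256\right) - 3381717\right) + 1264605 = \left(\left(\left(-177 + \frac{1}{3} \left(-100\right)\right) - 919256\right) - 3381717\right) + 1264605 = \left(\left(\left(-177 - \frac{100}{3}\right) - 919256\right) - 3381717\right) + 1264605 = \left(\left(- \frac{631}{3} - 919256\right) - 3381717\right) + 1264605 = \left(- \frac{2758399}{3} - 3381717\right) + 1264605 = - \frac{12903550}{3} + 1264605 = - \frac{9109735}{3}$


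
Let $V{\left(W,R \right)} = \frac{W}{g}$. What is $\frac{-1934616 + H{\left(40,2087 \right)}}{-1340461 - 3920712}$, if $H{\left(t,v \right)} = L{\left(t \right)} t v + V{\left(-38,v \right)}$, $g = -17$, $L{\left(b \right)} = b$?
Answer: $- \frac{23877966}{89439941} \approx -0.26697$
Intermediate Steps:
$V{\left(W,R \right)} = - \frac{W}{17}$ ($V{\left(W,R \right)} = \frac{W}{-17} = W \left(- \frac{1}{17}\right) = - \frac{W}{17}$)
$H{\left(t,v \right)} = \frac{38}{17} + v t^{2}$ ($H{\left(t,v \right)} = t t v - - \frac{38}{17} = t^{2} v + \frac{38}{17} = v t^{2} + \frac{38}{17} = \frac{38}{17} + v t^{2}$)
$\frac{-1934616 + H{\left(40,2087 \right)}}{-1340461 - 3920712} = \frac{-1934616 + \left(\frac{38}{17} + 2087 \cdot 40^{2}\right)}{-1340461 - 3920712} = \frac{-1934616 + \left(\frac{38}{17} + 2087 \cdot 1600\right)}{-5261173} = \left(-1934616 + \left(\frac{38}{17} + 3339200\right)\right) \left(- \frac{1}{5261173}\right) = \left(-1934616 + \frac{56766438}{17}\right) \left(- \frac{1}{5261173}\right) = \frac{23877966}{17} \left(- \frac{1}{5261173}\right) = - \frac{23877966}{89439941}$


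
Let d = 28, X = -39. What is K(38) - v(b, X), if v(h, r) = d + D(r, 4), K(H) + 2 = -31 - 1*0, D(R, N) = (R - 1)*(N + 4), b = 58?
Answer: 259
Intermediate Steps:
D(R, N) = (-1 + R)*(4 + N)
K(H) = -33 (K(H) = -2 + (-31 - 1*0) = -2 + (-31 + 0) = -2 - 31 = -33)
v(h, r) = 20 + 8*r (v(h, r) = 28 + (-4 - 1*4 + 4*r + 4*r) = 28 + (-4 - 4 + 4*r + 4*r) = 28 + (-8 + 8*r) = 20 + 8*r)
K(38) - v(b, X) = -33 - (20 + 8*(-39)) = -33 - (20 - 312) = -33 - 1*(-292) = -33 + 292 = 259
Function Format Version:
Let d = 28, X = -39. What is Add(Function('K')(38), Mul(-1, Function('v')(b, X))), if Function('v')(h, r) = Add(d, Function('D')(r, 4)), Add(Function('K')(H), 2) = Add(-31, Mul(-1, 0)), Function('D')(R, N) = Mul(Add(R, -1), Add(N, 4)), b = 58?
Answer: 259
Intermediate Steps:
Function('D')(R, N) = Mul(Add(-1, R), Add(4, N))
Function('K')(H) = -33 (Function('K')(H) = Add(-2, Add(-31, Mul(-1, 0))) = Add(-2, Add(-31, 0)) = Add(-2, -31) = -33)
Function('v')(h, r) = Add(20, Mul(8, r)) (Function('v')(h, r) = Add(28, Add(-4, Mul(-1, 4), Mul(4, r), Mul(4, r))) = Add(28, Add(-4, -4, Mul(4, r), Mul(4, r))) = Add(28, Add(-8, Mul(8, r))) = Add(20, Mul(8, r)))
Add(Function('K')(38), Mul(-1, Function('v')(b, X))) = Add(-33, Mul(-1, Add(20, Mul(8, -39)))) = Add(-33, Mul(-1, Add(20, -312))) = Add(-33, Mul(-1, -292)) = Add(-33, 292) = 259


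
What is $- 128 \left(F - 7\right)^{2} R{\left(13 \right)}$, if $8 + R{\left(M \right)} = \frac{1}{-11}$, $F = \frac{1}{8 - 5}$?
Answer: $\frac{4556800}{99} \approx 46028.0$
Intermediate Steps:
$F = \frac{1}{3} \approx 0.33333$
$R{\left(M \right)} = - \frac{89}{11}$ ($R{\left(M \right)} = -8 + \frac{1}{-11} = -8 - \frac{1}{11} = - \frac{89}{11}$)
$- 128 \left(F - 7\right)^{2} R{\left(13 \right)} = - 128 \left(\frac{1}{3} - 7\right)^{2} \left(- \frac{89}{11}\right) = - 128 \left(- \frac{20}{3}\right)^{2} \left(- \frac{89}{11}\right) = \left(-128\right) \frac{400}{9} \left(- \frac{89}{11}\right) = \left(- \frac{51200}{9}\right) \left(- \frac{89}{11}\right) = \frac{4556800}{99}$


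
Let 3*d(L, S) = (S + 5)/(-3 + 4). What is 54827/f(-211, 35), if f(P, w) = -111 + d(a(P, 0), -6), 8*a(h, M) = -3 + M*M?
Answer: -164481/334 ≈ -492.46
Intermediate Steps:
a(h, M) = -3/8 + M²/8 (a(h, M) = (-3 + M*M)/8 = (-3 + M²)/8 = -3/8 + M²/8)
d(L, S) = 5/3 + S/3 (d(L, S) = ((S + 5)/(-3 + 4))/3 = ((5 + S)/1)/3 = ((5 + S)*1)/3 = (5 + S)/3 = 5/3 + S/3)
f(P, w) = -334/3 (f(P, w) = -111 + (5/3 + (⅓)*(-6)) = -111 + (5/3 - 2) = -111 - ⅓ = -334/3)
54827/f(-211, 35) = 54827/(-334/3) = 54827*(-3/334) = -164481/334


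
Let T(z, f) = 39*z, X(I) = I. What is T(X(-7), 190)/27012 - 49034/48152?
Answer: -13933874/13548769 ≈ -1.0284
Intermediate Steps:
T(X(-7), 190)/27012 - 49034/48152 = (39*(-7))/27012 - 49034/48152 = -273*1/27012 - 49034*1/48152 = -91/9004 - 24517/24076 = -13933874/13548769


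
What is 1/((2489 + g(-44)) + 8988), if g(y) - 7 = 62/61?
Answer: 61/700586 ≈ 8.7070e-5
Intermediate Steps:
g(y) = 489/61 (g(y) = 7 + 62/61 = 489/61)
1/((2489 + g(-44)) + 8988) = 1/((2489 + 489/61) + 8988) = 1/(152318/61 + 8988) = 1/(700586/61) = 61/700586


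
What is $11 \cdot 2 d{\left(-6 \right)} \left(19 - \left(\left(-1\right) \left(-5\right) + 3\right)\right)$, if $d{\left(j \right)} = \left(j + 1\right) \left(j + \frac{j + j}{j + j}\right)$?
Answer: $6050$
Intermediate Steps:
$d{\left(j \right)} = \left(1 + j\right)^{2}$ ($d{\left(j \right)} = \left(1 + j\right) \left(j + \frac{2 j}{2 j}\right) = \left(1 + j\right) \left(j + 2 j \frac{1}{2 j}\right) = \left(1 + j\right) \left(j + 1\right) = \left(1 + j\right) \left(1 + j\right) = \left(1 + j\right)^{2}$)
$11 \cdot 2 d{\left(-6 \right)} \left(19 - \left(\left(-1\right) \left(-5\right) + 3\right)\right) = 11 \cdot 2 \left(1 + \left(-6\right)^{2} + 2 \left(-6\right)\right) \left(19 - \left(\left(-1\right) \left(-5\right) + 3\right)\right) = 22 \left(1 + 36 - 12\right) \left(19 - \left(5 + 3\right)\right) = 22 \cdot 25 \left(19 - 8\right) = 550 \left(19 - 8\right) = 550 \cdot 11 = 6050$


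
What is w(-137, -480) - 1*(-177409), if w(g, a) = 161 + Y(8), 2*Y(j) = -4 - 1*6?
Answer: 177565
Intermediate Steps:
Y(j) = -5 (Y(j) = (-4 - 1*6)/2 = (-4 - 6)/2 = (1/2)*(-10) = -5)
w(g, a) = 156 (w(g, a) = 161 - 5 = 156)
w(-137, -480) - 1*(-177409) = 156 - 1*(-177409) = 156 + 177409 = 177565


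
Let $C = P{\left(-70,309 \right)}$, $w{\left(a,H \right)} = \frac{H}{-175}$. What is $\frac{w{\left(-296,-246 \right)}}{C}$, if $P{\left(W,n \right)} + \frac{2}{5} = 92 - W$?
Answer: $\frac{123}{14140} \approx 0.0086987$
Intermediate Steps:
$P{\left(W,n \right)} = \frac{458}{5} - W$ ($P{\left(W,n \right)} = - \frac{2}{5} - \left(-92 + W\right) = \frac{458}{5} - W$)
$w{\left(a,H \right)} = - \frac{H}{175}$ ($w{\left(a,H \right)} = H \left(- \frac{1}{175}\right) = - \frac{H}{175}$)
$C = \frac{808}{5}$ ($C = \frac{458}{5} - -70 = \frac{458}{5} + 70 = \frac{808}{5} \approx 161.6$)
$\frac{w{\left(-296,-246 \right)}}{C} = \frac{\left(- \frac{1}{175}\right) \left(-246\right)}{\frac{808}{5}} = \frac{246}{175} \cdot \frac{5}{808} = \frac{123}{14140}$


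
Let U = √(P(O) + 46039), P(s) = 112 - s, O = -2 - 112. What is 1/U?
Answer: √46265/46265 ≈ 0.0046492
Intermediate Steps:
O = -114
U = √46265 (U = √((112 - 1*(-114)) + 46039) = √((112 + 114) + 46039) = √(226 + 46039) = √46265 ≈ 215.09)
1/U = 1/(√46265) = √46265/46265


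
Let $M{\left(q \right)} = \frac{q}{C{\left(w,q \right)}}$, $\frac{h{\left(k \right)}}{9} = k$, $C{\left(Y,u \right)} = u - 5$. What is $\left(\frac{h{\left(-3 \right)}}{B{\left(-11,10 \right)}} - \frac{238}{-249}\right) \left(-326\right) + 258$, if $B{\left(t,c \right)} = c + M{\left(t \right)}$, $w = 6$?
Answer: $\frac{3642778}{4731} \approx 769.98$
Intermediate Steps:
$C{\left(Y,u \right)} = -5 + u$
$h{\left(k \right)} = 9 k$
$M{\left(q \right)} = \frac{q}{-5 + q}$
$B{\left(t,c \right)} = c + \frac{t}{-5 + t}$
$\left(\frac{h{\left(-3 \right)}}{B{\left(-11,10 \right)}} - \frac{238}{-249}\right) \left(-326\right) + 258 = \left(\frac{9 \left(-3\right)}{\frac{1}{-5 - 11} \left(-11 + 10 \left(-5 - 11\right)\right)} - \frac{238}{-249}\right) \left(-326\right) + 258 = \left(- \frac{27}{\frac{1}{-16} \left(-11 + 10 \left(-16\right)\right)} - - \frac{238}{249}\right) \left(-326\right) + 258 = \left(- \frac{27}{\left(- \frac{1}{16}\right) \left(-11 - 160\right)} + \frac{238}{249}\right) \left(-326\right) + 258 = \left(- \frac{27}{\left(- \frac{1}{16}\right) \left(-171\right)} + \frac{238}{249}\right) \left(-326\right) + 258 = \left(- \frac{27}{\frac{171}{16}} + \frac{238}{249}\right) \left(-326\right) + 258 = \left(\left(-27\right) \frac{16}{171} + \frac{238}{249}\right) \left(-326\right) + 258 = \left(- \frac{48}{19} + \frac{238}{249}\right) \left(-326\right) + 258 = \left(- \frac{7430}{4731}\right) \left(-326\right) + 258 = \frac{2422180}{4731} + 258 = \frac{3642778}{4731}$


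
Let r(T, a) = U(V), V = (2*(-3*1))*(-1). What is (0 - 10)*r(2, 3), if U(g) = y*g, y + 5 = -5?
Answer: 600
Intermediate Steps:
y = -10 (y = -5 - 5 = -10)
V = 6 (V = (2*(-3))*(-1) = -6*(-1) = 6)
U(g) = -10*g
r(T, a) = -60 (r(T, a) = -10*6 = -60)
(0 - 10)*r(2, 3) = (0 - 10)*(-60) = -10*(-60) = 600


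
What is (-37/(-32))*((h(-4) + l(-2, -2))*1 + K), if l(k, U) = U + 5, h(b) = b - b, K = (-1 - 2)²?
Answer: 111/8 ≈ 13.875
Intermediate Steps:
K = 9 (K = (-3)² = 9)
h(b) = 0
l(k, U) = 5 + U
(-37/(-32))*((h(-4) + l(-2, -2))*1 + K) = (-37/(-32))*((0 + (5 - 2))*1 + 9) = (-37*(-1/32))*((0 + 3)*1 + 9) = 37*(3*1 + 9)/32 = 37*(3 + 9)/32 = (37/32)*12 = 111/8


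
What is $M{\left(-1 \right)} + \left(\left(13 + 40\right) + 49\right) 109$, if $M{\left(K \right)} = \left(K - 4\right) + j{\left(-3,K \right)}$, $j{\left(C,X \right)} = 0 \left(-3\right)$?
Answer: $11113$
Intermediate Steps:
$j{\left(C,X \right)} = 0$
$M{\left(K \right)} = -4 + K$ ($M{\left(K \right)} = \left(K - 4\right) + 0 = \left(-4 + K\right) + 0 = -4 + K$)
$M{\left(-1 \right)} + \left(\left(13 + 40\right) + 49\right) 109 = \left(-4 - 1\right) + \left(\left(13 + 40\right) + 49\right) 109 = -5 + \left(53 + 49\right) 109 = -5 + 102 \cdot 109 = -5 + 11118 = 11113$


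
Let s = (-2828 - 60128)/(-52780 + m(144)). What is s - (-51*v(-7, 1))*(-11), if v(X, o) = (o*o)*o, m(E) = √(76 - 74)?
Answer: -779735406799/1392864199 + 31478*√2/1392864199 ≈ -559.81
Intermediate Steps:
m(E) = √2
v(X, o) = o³ (v(X, o) = o²*o = o³)
s = -62956/(-52780 + √2) (s = (-2828 - 60128)/(-52780 + √2) = -62956/(-52780 + √2) ≈ 1.1928)
s - (-51*v(-7, 1))*(-11) = (1661408840/1392864199 + 31478*√2/1392864199) - (-51*1³)*(-11) = (1661408840/1392864199 + 31478*√2/1392864199) - (-51*1)*(-11) = (1661408840/1392864199 + 31478*√2/1392864199) - (-51)*(-11) = (1661408840/1392864199 + 31478*√2/1392864199) - 1*561 = (1661408840/1392864199 + 31478*√2/1392864199) - 561 = -779735406799/1392864199 + 31478*√2/1392864199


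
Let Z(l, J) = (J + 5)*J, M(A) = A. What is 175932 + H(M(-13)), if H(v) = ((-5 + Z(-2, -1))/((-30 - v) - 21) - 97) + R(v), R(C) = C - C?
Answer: 6681739/38 ≈ 1.7584e+5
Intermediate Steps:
Z(l, J) = J*(5 + J) (Z(l, J) = (5 + J)*J = J*(5 + J))
R(C) = 0
H(v) = -97 - 9/(-51 - v) (H(v) = ((-5 - (5 - 1))/((-30 - v) - 21) - 97) + 0 = ((-5 - 1*4)/(-51 - v) - 97) + 0 = ((-5 - 4)/(-51 - v) - 97) + 0 = (-9/(-51 - v) - 97) + 0 = (-97 - 9/(-51 - v)) + 0 = -97 - 9/(-51 - v))
175932 + H(M(-13)) = 175932 + (-4938 - 97*(-13))/(51 - 13) = 175932 + (-4938 + 1261)/38 = 175932 + (1/38)*(-3677) = 175932 - 3677/38 = 6681739/38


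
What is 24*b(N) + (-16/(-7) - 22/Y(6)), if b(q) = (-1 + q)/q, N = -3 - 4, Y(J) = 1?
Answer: 54/7 ≈ 7.7143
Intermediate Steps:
N = -7
b(q) = (-1 + q)/q
24*b(N) + (-16/(-7) - 22/Y(6)) = 24*((-1 - 7)/(-7)) + (-16/(-7) - 22/1) = 24*(-1/7*(-8)) + (-16*(-1/7) - 22*1) = 24*(8/7) + (16/7 - 22) = 192/7 - 138/7 = 54/7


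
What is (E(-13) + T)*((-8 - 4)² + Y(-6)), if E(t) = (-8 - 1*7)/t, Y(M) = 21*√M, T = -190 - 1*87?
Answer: -516384/13 - 75306*I*√6/13 ≈ -39722.0 - 14189.0*I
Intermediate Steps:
T = -277 (T = -190 - 87 = -277)
E(t) = -15/t (E(t) = (-8 - 7)/t = -15/t)
(E(-13) + T)*((-8 - 4)² + Y(-6)) = (-15/(-13) - 277)*((-8 - 4)² + 21*√(-6)) = (-15*(-1/13) - 277)*((-12)² + 21*(I*√6)) = (15/13 - 277)*(144 + 21*I*√6) = -3586*(144 + 21*I*√6)/13 = -516384/13 - 75306*I*√6/13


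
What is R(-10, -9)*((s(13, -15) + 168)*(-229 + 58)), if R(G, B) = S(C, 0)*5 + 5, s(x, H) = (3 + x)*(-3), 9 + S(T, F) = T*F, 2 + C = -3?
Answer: 820800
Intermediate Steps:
C = -5 (C = -2 - 3 = -5)
S(T, F) = -9 + F*T (S(T, F) = -9 + T*F = -9 + F*T)
s(x, H) = -9 - 3*x
R(G, B) = -40 (R(G, B) = (-9 + 0*(-5))*5 + 5 = (-9 + 0)*5 + 5 = -9*5 + 5 = -45 + 5 = -40)
R(-10, -9)*((s(13, -15) + 168)*(-229 + 58)) = -40*((-9 - 3*13) + 168)*(-229 + 58) = -40*((-9 - 39) + 168)*(-171) = -40*(-48 + 168)*(-171) = -4800*(-171) = -40*(-20520) = 820800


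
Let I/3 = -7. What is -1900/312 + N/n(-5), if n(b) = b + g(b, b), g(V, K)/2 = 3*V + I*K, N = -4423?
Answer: -428119/13650 ≈ -31.364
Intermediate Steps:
I = -21 (I = 3*(-7) = -21)
g(V, K) = -42*K + 6*V (g(V, K) = 2*(3*V - 21*K) = 2*(-21*K + 3*V) = -42*K + 6*V)
n(b) = -35*b (n(b) = b + (-42*b + 6*b) = b - 36*b = -35*b)
-1900/312 + N/n(-5) = -1900/312 - 4423/((-35*(-5))) = -1900*1/312 - 4423/175 = -475/78 - 4423*1/175 = -475/78 - 4423/175 = -428119/13650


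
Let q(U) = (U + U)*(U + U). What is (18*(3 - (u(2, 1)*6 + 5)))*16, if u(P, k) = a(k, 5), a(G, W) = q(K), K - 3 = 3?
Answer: -249408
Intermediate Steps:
K = 6 (K = 3 + 3 = 6)
q(U) = 4*U**2 (q(U) = (2*U)*(2*U) = 4*U**2)
a(G, W) = 144 (a(G, W) = 4*6**2 = 4*36 = 144)
u(P, k) = 144
(18*(3 - (u(2, 1)*6 + 5)))*16 = (18*(3 - (144*6 + 5)))*16 = (18*(3 - (864 + 5)))*16 = (18*(3 - 1*869))*16 = (18*(3 - 869))*16 = (18*(-866))*16 = -15588*16 = -249408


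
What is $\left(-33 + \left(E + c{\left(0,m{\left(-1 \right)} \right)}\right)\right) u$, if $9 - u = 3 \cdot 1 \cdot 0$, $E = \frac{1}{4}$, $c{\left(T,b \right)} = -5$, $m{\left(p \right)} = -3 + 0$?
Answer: $- \frac{1359}{4} \approx -339.75$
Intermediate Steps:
$m{\left(p \right)} = -3$
$E = \frac{1}{4} \approx 0.25$
$u = 9$ ($u = 9 - 3 \cdot 1 \cdot 0 = 9 - 3 \cdot 0 = 9 - 0 = 9 + 0 = 9$)
$\left(-33 + \left(E + c{\left(0,m{\left(-1 \right)} \right)}\right)\right) u = \left(-33 + \left(\frac{1}{4} - 5\right)\right) 9 = \left(-33 - \frac{19}{4}\right) 9 = \left(- \frac{151}{4}\right) 9 = - \frac{1359}{4}$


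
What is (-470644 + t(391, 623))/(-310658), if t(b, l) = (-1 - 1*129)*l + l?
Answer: 551011/310658 ≈ 1.7737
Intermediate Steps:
t(b, l) = -129*l (t(b, l) = (-1 - 129)*l + l = -130*l + l = -129*l)
(-470644 + t(391, 623))/(-310658) = (-470644 - 129*623)/(-310658) = (-470644 - 80367)*(-1/310658) = -551011*(-1/310658) = 551011/310658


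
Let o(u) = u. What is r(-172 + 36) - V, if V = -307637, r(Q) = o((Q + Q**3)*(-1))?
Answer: 2823229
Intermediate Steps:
r(Q) = -Q - Q**3 (r(Q) = (Q + Q**3)*(-1) = -Q - Q**3)
r(-172 + 36) - V = (-(-172 + 36) - (-172 + 36)**3) - 1*(-307637) = (-1*(-136) - 1*(-136)**3) + 307637 = (136 - 1*(-2515456)) + 307637 = (136 + 2515456) + 307637 = 2515592 + 307637 = 2823229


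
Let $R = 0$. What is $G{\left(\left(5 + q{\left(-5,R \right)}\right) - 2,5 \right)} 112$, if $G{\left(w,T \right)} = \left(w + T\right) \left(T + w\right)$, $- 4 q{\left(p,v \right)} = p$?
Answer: $9583$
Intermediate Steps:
$q{\left(p,v \right)} = - \frac{p}{4}$
$G{\left(w,T \right)} = \left(T + w\right)^{2}$ ($G{\left(w,T \right)} = \left(T + w\right) \left(T + w\right) = \left(T + w\right)^{2}$)
$G{\left(\left(5 + q{\left(-5,R \right)}\right) - 2,5 \right)} 112 = \left(5 + \left(\left(5 - - \frac{5}{4}\right) - 2\right)\right)^{2} \cdot 112 = \left(5 + \left(\left(5 + \frac{5}{4}\right) - 2\right)\right)^{2} \cdot 112 = \left(5 + \left(\frac{25}{4} - 2\right)\right)^{2} \cdot 112 = \left(5 + \frac{17}{4}\right)^{2} \cdot 112 = \left(\frac{37}{4}\right)^{2} \cdot 112 = \frac{1369}{16} \cdot 112 = 9583$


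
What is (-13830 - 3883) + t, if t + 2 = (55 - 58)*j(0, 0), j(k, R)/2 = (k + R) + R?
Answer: -17715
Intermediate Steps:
j(k, R) = 2*k + 4*R (j(k, R) = 2*((k + R) + R) = 2*((R + k) + R) = 2*(k + 2*R) = 2*k + 4*R)
t = -2 (t = -2 + (55 - 58)*(2*0 + 4*0) = -2 - 3*(0 + 0) = -2 - 3*0 = -2 + 0 = -2)
(-13830 - 3883) + t = (-13830 - 3883) - 2 = -17713 - 2 = -17715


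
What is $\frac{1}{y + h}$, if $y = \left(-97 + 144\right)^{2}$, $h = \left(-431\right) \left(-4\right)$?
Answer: $\frac{1}{3933} \approx 0.00025426$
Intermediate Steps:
$h = 1724$
$y = 2209$ ($y = 47^{2} = 2209$)
$\frac{1}{y + h} = \frac{1}{2209 + 1724} = \frac{1}{3933}$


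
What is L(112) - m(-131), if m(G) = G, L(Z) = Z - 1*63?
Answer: 180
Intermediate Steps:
L(Z) = -63 + Z (L(Z) = Z - 63 = -63 + Z)
L(112) - m(-131) = (-63 + 112) - 1*(-131) = 49 + 131 = 180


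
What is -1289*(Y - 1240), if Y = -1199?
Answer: 3143871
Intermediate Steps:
-1289*(Y - 1240) = -1289*(-1199 - 1240) = -1289*(-2439) = 3143871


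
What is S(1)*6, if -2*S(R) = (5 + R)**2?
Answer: -108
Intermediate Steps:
S(R) = -(5 + R)**2/2
S(1)*6 = -(5 + 1)**2/2*6 = -1/2*6**2*6 = -1/2*36*6 = -18*6 = -108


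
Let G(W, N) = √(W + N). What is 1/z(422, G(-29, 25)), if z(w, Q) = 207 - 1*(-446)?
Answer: 1/653 ≈ 0.0015314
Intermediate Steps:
G(W, N) = √(N + W)
z(w, Q) = 653 (z(w, Q) = 207 + 446 = 653)
1/z(422, G(-29, 25)) = 1/653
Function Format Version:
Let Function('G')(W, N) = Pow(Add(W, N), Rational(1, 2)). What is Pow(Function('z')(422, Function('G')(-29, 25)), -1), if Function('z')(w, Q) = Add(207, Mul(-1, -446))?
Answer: Rational(1, 653) ≈ 0.0015314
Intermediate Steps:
Function('G')(W, N) = Pow(Add(N, W), Rational(1, 2))
Function('z')(w, Q) = 653 (Function('z')(w, Q) = Add(207, 446) = 653)
Pow(Function('z')(422, Function('G')(-29, 25)), -1) = Pow(653, -1) = Rational(1, 653)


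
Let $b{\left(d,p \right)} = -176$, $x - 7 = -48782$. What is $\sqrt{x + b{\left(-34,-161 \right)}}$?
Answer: $21 i \sqrt{111} \approx 221.25 i$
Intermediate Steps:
$x = -48775$ ($x = 7 - 48782 = -48775$)
$\sqrt{x + b{\left(-34,-161 \right)}} = \sqrt{-48775 - 176} = \sqrt{-48951} = 21 i \sqrt{111}$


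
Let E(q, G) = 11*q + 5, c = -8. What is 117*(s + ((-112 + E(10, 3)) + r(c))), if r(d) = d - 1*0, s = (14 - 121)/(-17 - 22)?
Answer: -264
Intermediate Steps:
E(q, G) = 5 + 11*q
s = 107/39 (s = -107/(-39) = -107*(-1/39) = 107/39 ≈ 2.7436)
r(d) = d (r(d) = d + 0 = d)
117*(s + ((-112 + E(10, 3)) + r(c))) = 117*(107/39 + ((-112 + (5 + 11*10)) - 8)) = 117*(107/39 + ((-112 + (5 + 110)) - 8)) = 117*(107/39 + ((-112 + 115) - 8)) = 117*(107/39 + (3 - 8)) = 117*(107/39 - 5) = 117*(-88/39) = -264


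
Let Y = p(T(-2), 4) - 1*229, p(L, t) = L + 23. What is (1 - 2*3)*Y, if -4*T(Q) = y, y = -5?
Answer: 4095/4 ≈ 1023.8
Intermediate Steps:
T(Q) = 5/4 (T(Q) = -1/4*(-5) = 5/4)
p(L, t) = 23 + L
Y = -819/4 (Y = (23 + 5/4) - 1*229 = 97/4 - 229 = -819/4 ≈ -204.75)
(1 - 2*3)*Y = (1 - 2*3)*(-819/4) = (1 - 6)*(-819/4) = -5*(-819/4) = 4095/4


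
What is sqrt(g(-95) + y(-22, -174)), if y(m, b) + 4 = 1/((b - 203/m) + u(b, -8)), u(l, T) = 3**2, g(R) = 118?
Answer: 16*sqrt(5229602)/3427 ≈ 10.677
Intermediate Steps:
u(l, T) = 9
y(m, b) = -4 + 1/(9 + b - 203/m) (y(m, b) = -4 + 1/((b - 203/m) + 9) = -4 + 1/(9 + b - 203/m))
sqrt(g(-95) + y(-22, -174)) = sqrt(118 + (812 - 35*(-22) - 4*(-174)*(-22))/(-203 + 9*(-22) - 174*(-22))) = sqrt(118 + (812 + 770 - 15312)/(-203 - 198 + 3828)) = sqrt(118 - 13730/3427) = sqrt(390656/3427) = 16*sqrt(5229602)/3427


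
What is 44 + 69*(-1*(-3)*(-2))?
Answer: -370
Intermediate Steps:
44 + 69*(-1*(-3)*(-2)) = 44 + 69*(3*(-2)) = 44 + 69*(-6) = 44 - 414 = -370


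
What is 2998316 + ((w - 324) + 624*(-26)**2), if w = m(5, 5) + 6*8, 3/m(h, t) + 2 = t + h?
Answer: 27358915/8 ≈ 3.4199e+6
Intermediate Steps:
m(h, t) = 3/(-2 + h + t) (m(h, t) = 3/(-2 + (t + h)) = 3/(-2 + (h + t)) = 3/(-2 + h + t))
w = 387/8 (w = 3/(-2 + 5 + 5) + 6*8 = 3/8 + 48 = 387/8 ≈ 48.375)
2998316 + ((w - 324) + 624*(-26)**2) = 2998316 + ((387/8 - 324) + 624*(-26)**2) = 2998316 + (-2205/8 + 624*676) = 2998316 + (-2205/8 + 421824) = 2998316 + 3372387/8 = 27358915/8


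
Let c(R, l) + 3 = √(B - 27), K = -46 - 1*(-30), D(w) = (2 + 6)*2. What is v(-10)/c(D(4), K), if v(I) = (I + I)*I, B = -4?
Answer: -15 - 5*I*√31 ≈ -15.0 - 27.839*I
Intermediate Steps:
D(w) = 16 (D(w) = 8*2 = 16)
K = -16 (K = -46 + 30 = -16)
v(I) = 2*I² (v(I) = (2*I)*I = 2*I²)
c(R, l) = -3 + I*√31 (c(R, l) = -3 + √(-4 - 27) = -3 + √(-31) = -3 + I*√31)
v(-10)/c(D(4), K) = (2*(-10)²)/(-3 + I*√31) = (2*100)/(-3 + I*√31) = 200/(-3 + I*√31)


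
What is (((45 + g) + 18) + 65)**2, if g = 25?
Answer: 23409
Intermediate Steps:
(((45 + g) + 18) + 65)**2 = (((45 + 25) + 18) + 65)**2 = ((70 + 18) + 65)**2 = (88 + 65)**2 = 153**2 = 23409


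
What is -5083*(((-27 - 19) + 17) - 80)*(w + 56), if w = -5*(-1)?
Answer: 33796867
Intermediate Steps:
w = 5
-5083*(((-27 - 19) + 17) - 80)*(w + 56) = -5083*(((-27 - 19) + 17) - 80)*(5 + 56) = -5083*((-46 + 17) - 80)*61 = -5083*(-29 - 80)*61 = -(-554047)*61 = -5083*(-6649) = 33796867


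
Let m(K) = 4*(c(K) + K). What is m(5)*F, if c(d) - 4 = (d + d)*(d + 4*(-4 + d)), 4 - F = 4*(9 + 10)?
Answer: -28512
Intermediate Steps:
F = -72 (F = 4 - 4*(9 + 10) = 4 - 4*19 = 4 - 1*76 = 4 - 76 = -72)
c(d) = 4 + 2*d*(-16 + 5*d) (c(d) = 4 + (d + d)*(d + 4*(-4 + d)) = 4 + (2*d)*(d + (-16 + 4*d)) = 4 + (2*d)*(-16 + 5*d) = 4 + 2*d*(-16 + 5*d))
m(K) = 16 - 124*K + 40*K² (m(K) = 4*((4 - 32*K + 10*K²) + K) = 4*(4 - 31*K + 10*K²) = 16 - 124*K + 40*K²)
m(5)*F = (16 - 124*5 + 40*5²)*(-72) = (16 - 620 + 40*25)*(-72) = (16 - 620 + 1000)*(-72) = 396*(-72) = -28512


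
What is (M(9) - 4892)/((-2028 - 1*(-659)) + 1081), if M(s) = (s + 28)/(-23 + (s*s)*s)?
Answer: 3453715/203328 ≈ 16.986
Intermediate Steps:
M(s) = (28 + s)/(-23 + s³) (M(s) = (28 + s)/(-23 + s²*s) = (28 + s)/(-23 + s³))
(M(9) - 4892)/((-2028 - 1*(-659)) + 1081) = ((28 + 9)/(-23 + 9³) - 4892)/((-2028 - 1*(-659)) + 1081) = (37/(-23 + 729) - 4892)/((-2028 + 659) + 1081) = (37/706 - 4892)/(-1369 + 1081) = ((1/706)*37 - 4892)/(-288) = (37/706 - 4892)*(-1/288) = -3453715/706*(-1/288) = 3453715/203328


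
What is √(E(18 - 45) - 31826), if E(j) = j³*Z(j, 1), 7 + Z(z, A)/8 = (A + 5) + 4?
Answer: I*√504218 ≈ 710.08*I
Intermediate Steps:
Z(z, A) = 16 + 8*A (Z(z, A) = -56 + 8*((A + 5) + 4) = -56 + 8*((5 + A) + 4) = -56 + 8*(9 + A) = -56 + (72 + 8*A) = 16 + 8*A)
E(j) = 24*j³ (E(j) = j³*(16 + 8*1) = j³*(16 + 8) = j³*24 = 24*j³)
√(E(18 - 45) - 31826) = √(24*(18 - 45)³ - 31826) = √(24*(-27)³ - 31826) = √(24*(-19683) - 31826) = √(-472392 - 31826) = √(-504218) = I*√504218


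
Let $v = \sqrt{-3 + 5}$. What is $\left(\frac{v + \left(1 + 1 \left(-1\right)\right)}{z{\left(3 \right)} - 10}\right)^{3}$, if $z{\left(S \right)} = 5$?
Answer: $- \frac{2 \sqrt{2}}{125} \approx -0.022627$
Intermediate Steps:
$v = \sqrt{2} \approx 1.4142$
$\left(\frac{v + \left(1 + 1 \left(-1\right)\right)}{z{\left(3 \right)} - 10}\right)^{3} = \left(\frac{\sqrt{2} + \left(1 + 1 \left(-1\right)\right)}{5 - 10}\right)^{3} = \left(\frac{\sqrt{2} + \left(1 - 1\right)}{-5}\right)^{3} = \left(\left(\sqrt{2} + 0\right) \left(- \frac{1}{5}\right)\right)^{3} = \left(\sqrt{2} \left(- \frac{1}{5}\right)\right)^{3} = \left(- \frac{\sqrt{2}}{5}\right)^{3} = - \frac{2 \sqrt{2}}{125}$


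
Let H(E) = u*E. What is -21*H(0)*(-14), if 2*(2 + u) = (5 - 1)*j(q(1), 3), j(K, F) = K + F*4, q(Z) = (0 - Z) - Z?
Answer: 0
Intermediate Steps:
q(Z) = -2*Z (q(Z) = -Z - Z = -2*Z)
j(K, F) = K + 4*F
u = 18 (u = -2 + ((5 - 1)*(-2*1 + 4*3))/2 = -2 + (4*(-2 + 12))/2 = -2 + (4*10)/2 = -2 + (½)*40 = -2 + 20 = 18)
H(E) = 18*E
-21*H(0)*(-14) = -378*0*(-14) = -21*0*(-14) = 0*(-14) = 0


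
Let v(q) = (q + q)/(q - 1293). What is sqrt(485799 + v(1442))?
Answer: sqrt(10785653315)/149 ≈ 697.01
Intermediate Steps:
v(q) = 2*q/(-1293 + q) (v(q) = (2*q)/(-1293 + q) = 2*q/(-1293 + q))
sqrt(485799 + v(1442)) = sqrt(485799 + 2*1442/(-1293 + 1442)) = sqrt(485799 + 2*1442/149) = sqrt(485799 + 2*1442*(1/149)) = sqrt(485799 + 2884/149) = sqrt(72386935/149) = sqrt(10785653315)/149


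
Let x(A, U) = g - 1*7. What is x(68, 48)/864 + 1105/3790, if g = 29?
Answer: 51905/163728 ≈ 0.31702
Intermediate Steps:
x(A, U) = 22 (x(A, U) = 29 - 1*7 = 29 - 7 = 22)
x(68, 48)/864 + 1105/3790 = 22/864 + 1105/3790 = 22*(1/864) + 1105*(1/3790) = 11/432 + 221/758 = 51905/163728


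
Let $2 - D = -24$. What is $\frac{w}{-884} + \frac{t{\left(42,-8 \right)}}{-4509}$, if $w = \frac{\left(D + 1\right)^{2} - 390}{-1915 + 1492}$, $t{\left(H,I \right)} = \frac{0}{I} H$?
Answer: $\frac{113}{124644} \approx 0.00090658$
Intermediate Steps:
$D = 26$ ($D = 2 - -24 = 2 + 24 = 26$)
$t{\left(H,I \right)} = 0$ ($t{\left(H,I \right)} = 0 H = 0$)
$w = - \frac{113}{141}$ ($w = \frac{\left(26 + 1\right)^{2} - 390}{-1915 + 1492} = \frac{27^{2} - 390}{-423} = \left(729 - 390\right) \left(- \frac{1}{423}\right) = 339 \left(- \frac{1}{423}\right) = - \frac{113}{141} \approx -0.80142$)
$\frac{w}{-884} + \frac{t{\left(42,-8 \right)}}{-4509} = - \frac{113}{141 \left(-884\right)} + \frac{0}{-4509} = \left(- \frac{113}{141}\right) \left(- \frac{1}{884}\right) + 0 \left(- \frac{1}{4509}\right) = \frac{113}{124644} + 0 = \frac{113}{124644}$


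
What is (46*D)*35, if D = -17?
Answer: -27370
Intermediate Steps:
(46*D)*35 = (46*(-17))*35 = -782*35 = -27370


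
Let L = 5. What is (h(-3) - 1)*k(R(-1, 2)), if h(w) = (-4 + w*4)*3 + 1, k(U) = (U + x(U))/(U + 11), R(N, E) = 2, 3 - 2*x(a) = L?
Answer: -48/13 ≈ -3.6923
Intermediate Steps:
x(a) = -1 (x(a) = 3/2 - ½*5 = 3/2 - 5/2 = -1)
k(U) = (-1 + U)/(11 + U) (k(U) = (U - 1)/(U + 11) = (-1 + U)/(11 + U))
h(w) = -11 + 12*w (h(w) = (-4 + 4*w)*3 + 1 = (-12 + 12*w) + 1 = -11 + 12*w)
(h(-3) - 1)*k(R(-1, 2)) = ((-11 + 12*(-3)) - 1)*((-1 + 2)/(11 + 2)) = ((-11 - 36) - 1)*(1/13) = (-47 - 1)*((1/13)*1) = -48*1/13 = -48/13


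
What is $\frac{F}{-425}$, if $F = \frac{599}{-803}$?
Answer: $\frac{599}{341275} \approx 0.0017552$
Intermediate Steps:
$F = - \frac{599}{803}$ ($F = 599 \left(- \frac{1}{803}\right) = - \frac{599}{803} \approx -0.74595$)
$\frac{F}{-425} = - \frac{599}{803 \left(-425\right)} = \left(- \frac{599}{803}\right) \left(- \frac{1}{425}\right) = \frac{599}{341275}$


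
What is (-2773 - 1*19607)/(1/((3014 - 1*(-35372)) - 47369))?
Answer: 201039540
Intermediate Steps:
(-2773 - 1*19607)/(1/((3014 - 1*(-35372)) - 47369)) = (-2773 - 19607)/(1/((3014 + 35372) - 47369)) = -22380/(1/(38386 - 47369)) = -22380/(1/(-8983)) = -22380/(-1/8983) = -22380*(-8983) = 201039540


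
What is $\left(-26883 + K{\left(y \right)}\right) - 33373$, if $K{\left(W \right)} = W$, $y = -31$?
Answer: $-60287$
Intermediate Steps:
$\left(-26883 + K{\left(y \right)}\right) - 33373 = \left(-26883 - 31\right) - 33373 = -26914 - 33373 = -60287$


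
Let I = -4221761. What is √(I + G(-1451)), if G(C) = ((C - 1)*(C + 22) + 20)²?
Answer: √4305321983423 ≈ 2.0749e+6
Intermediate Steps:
G(C) = (20 + (-1 + C)*(22 + C))² (G(C) = ((-1 + C)*(22 + C) + 20)² = (20 + (-1 + C)*(22 + C))²)
√(I + G(-1451)) = √(-4221761 + (-2 + (-1451)² + 21*(-1451))²) = √(-4221761 + (-2 + 2105401 - 30471)²) = √(-4221761 + 2074928²) = √(-4221761 + 4305326205184) = √4305321983423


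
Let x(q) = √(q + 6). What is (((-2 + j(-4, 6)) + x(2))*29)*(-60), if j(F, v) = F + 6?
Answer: -3480*√2 ≈ -4921.5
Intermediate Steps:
j(F, v) = 6 + F
x(q) = √(6 + q)
(((-2 + j(-4, 6)) + x(2))*29)*(-60) = (((-2 + (6 - 4)) + √(6 + 2))*29)*(-60) = (((-2 + 2) + √8)*29)*(-60) = ((0 + 2*√2)*29)*(-60) = ((2*√2)*29)*(-60) = (58*√2)*(-60) = -3480*√2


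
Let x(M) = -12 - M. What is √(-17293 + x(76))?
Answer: I*√17381 ≈ 131.84*I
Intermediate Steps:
√(-17293 + x(76)) = √(-17293 + (-12 - 1*76)) = √(-17293 + (-12 - 76)) = √(-17293 - 88) = √(-17381) = I*√17381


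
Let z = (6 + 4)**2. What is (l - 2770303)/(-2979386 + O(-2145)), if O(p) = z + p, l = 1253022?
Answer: 1517281/2981431 ≈ 0.50891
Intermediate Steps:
z = 100 (z = 10**2 = 100)
O(p) = 100 + p
(l - 2770303)/(-2979386 + O(-2145)) = (1253022 - 2770303)/(-2979386 + (100 - 2145)) = -1517281/(-2979386 - 2045) = -1517281/(-2981431) = -1517281*(-1/2981431) = 1517281/2981431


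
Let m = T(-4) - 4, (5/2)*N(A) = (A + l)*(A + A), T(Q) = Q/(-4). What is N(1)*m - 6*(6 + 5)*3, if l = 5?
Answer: -1062/5 ≈ -212.40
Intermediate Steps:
T(Q) = -Q/4 (T(Q) = Q*(-¼) = -Q/4)
N(A) = 4*A*(5 + A)/5 (N(A) = 2*((A + 5)*(A + A))/5 = 2*((5 + A)*(2*A))/5 = 2*(2*A*(5 + A))/5 = 4*A*(5 + A)/5)
m = -3 (m = -¼*(-4) - 4 = 1 - 4 = -3)
N(1)*m - 6*(6 + 5)*3 = ((⅘)*1*(5 + 1))*(-3) - 6*(6 + 5)*3 = ((⅘)*1*6)*(-3) - 6*11*3 = (24/5)*(-3) - 66*3 = -72/5 - 198 = -1062/5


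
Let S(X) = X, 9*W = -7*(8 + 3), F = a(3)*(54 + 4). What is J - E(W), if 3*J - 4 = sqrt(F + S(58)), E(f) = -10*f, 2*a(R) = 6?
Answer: -758/9 + 2*sqrt(58)/3 ≈ -79.145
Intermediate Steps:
a(R) = 3 (a(R) = (1/2)*6 = 3)
F = 174 (F = 3*(54 + 4) = 3*58 = 174)
W = -77/9 (W = (-7*(8 + 3))/9 = (-7*11)/9 = (1/9)*(-77) = -77/9 ≈ -8.5556)
J = 4/3 + 2*sqrt(58)/3 (J = 4/3 + sqrt(174 + 58)/3 = 4/3 + sqrt(232)/3 = 4/3 + (2*sqrt(58))/3 = 4/3 + 2*sqrt(58)/3 ≈ 6.4105)
J - E(W) = (4/3 + 2*sqrt(58)/3) - (-10)*(-77)/9 = (4/3 + 2*sqrt(58)/3) - 1*770/9 = (4/3 + 2*sqrt(58)/3) - 770/9 = -758/9 + 2*sqrt(58)/3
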